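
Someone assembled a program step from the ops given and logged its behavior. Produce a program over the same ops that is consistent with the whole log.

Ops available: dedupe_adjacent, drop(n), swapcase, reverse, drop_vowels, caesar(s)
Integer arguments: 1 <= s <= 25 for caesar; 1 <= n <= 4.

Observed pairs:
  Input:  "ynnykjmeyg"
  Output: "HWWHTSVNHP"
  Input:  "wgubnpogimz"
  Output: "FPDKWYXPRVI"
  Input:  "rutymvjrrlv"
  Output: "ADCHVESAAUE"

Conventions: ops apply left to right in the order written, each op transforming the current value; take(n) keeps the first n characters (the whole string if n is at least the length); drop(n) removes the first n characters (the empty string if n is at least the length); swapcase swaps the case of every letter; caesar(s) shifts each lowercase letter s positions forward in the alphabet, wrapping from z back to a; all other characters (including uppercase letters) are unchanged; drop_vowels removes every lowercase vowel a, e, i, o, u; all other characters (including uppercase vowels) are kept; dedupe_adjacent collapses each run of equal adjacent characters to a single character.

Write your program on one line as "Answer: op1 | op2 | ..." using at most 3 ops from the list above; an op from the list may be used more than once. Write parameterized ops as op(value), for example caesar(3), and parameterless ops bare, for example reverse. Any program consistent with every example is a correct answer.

caesar(9) | swapcase

Check, running the answer program on each example:
  "ynnykjmeyg" -> "hwwhtsvnhp" -> "HWWHTSVNHP"
  "wgubnpogimz" -> "fpdkwyxprvi" -> "FPDKWYXPRVI"
  "rutymvjrrlv" -> "adchvesaaue" -> "ADCHVESAAUE"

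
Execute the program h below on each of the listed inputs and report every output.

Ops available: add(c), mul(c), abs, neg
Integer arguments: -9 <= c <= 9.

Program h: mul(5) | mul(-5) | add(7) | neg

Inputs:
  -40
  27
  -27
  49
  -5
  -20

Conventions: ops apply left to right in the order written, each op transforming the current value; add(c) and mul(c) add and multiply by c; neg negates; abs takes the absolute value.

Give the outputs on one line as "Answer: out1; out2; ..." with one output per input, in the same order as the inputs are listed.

-1007; 668; -682; 1218; -132; -507

Execution, op by op:
  -40 -> -200 -> 1000 -> 1007 -> -1007
  27 -> 135 -> -675 -> -668 -> 668
  -27 -> -135 -> 675 -> 682 -> -682
  49 -> 245 -> -1225 -> -1218 -> 1218
  -5 -> -25 -> 125 -> 132 -> -132
  -20 -> -100 -> 500 -> 507 -> -507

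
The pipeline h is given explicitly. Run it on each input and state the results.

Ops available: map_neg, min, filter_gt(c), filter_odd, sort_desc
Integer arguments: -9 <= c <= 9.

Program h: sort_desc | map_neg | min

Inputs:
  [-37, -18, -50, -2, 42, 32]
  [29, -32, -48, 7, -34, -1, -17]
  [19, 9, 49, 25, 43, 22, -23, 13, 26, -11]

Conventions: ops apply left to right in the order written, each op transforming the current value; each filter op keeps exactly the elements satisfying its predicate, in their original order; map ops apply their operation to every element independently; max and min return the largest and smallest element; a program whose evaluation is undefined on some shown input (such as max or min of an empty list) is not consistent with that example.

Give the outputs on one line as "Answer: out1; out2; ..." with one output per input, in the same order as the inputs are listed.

-42; -29; -49

Execution, op by op:
  [-37, -18, -50, -2, 42, 32] -> [42, 32, -2, -18, -37, -50] -> [-42, -32, 2, 18, 37, 50] -> -42
  [29, -32, -48, 7, -34, -1, -17] -> [29, 7, -1, -17, -32, -34, -48] -> [-29, -7, 1, 17, 32, 34, 48] -> -29
  [19, 9, 49, 25, 43, 22, -23, 13, 26, -11] -> [49, 43, 26, 25, 22, 19, 13, 9, -11, -23] -> [-49, -43, -26, -25, -22, -19, -13, -9, 11, 23] -> -49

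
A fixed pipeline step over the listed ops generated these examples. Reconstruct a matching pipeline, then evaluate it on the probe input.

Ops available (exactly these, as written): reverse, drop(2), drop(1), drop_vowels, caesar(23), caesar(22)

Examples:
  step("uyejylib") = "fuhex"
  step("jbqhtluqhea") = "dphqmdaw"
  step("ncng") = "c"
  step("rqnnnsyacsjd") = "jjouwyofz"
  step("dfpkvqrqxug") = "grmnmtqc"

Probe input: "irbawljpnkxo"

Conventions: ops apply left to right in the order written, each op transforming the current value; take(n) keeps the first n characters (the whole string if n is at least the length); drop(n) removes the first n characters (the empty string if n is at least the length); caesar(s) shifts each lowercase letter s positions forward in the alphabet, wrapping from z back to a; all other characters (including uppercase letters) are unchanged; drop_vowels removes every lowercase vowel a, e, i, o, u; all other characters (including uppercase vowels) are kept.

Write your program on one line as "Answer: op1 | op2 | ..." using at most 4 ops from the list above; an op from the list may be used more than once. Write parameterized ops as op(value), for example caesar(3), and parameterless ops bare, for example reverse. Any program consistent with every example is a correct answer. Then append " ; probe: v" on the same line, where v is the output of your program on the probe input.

drop(2) | caesar(22) | drop(1) ; probe: "wshfljgtk"

Check, running the answer program on each example:
  "uyejylib" -> "ejylib" -> "afuhex" -> "fuhex"
  "jbqhtluqhea" -> "qhtluqhea" -> "mdphqmdaw" -> "dphqmdaw"
  "ncng" -> "ng" -> "jc" -> "c"
  "rqnnnsyacsjd" -> "nnnsyacsjd" -> "jjjouwyofz" -> "jjouwyofz"
  "dfpkvqrqxug" -> "pkvqrqxug" -> "lgrmnmtqc" -> "grmnmtqc"
  probe: "irbawljpnkxo" -> "bawljpnkxo" -> "xwshfljgtk" -> "wshfljgtk"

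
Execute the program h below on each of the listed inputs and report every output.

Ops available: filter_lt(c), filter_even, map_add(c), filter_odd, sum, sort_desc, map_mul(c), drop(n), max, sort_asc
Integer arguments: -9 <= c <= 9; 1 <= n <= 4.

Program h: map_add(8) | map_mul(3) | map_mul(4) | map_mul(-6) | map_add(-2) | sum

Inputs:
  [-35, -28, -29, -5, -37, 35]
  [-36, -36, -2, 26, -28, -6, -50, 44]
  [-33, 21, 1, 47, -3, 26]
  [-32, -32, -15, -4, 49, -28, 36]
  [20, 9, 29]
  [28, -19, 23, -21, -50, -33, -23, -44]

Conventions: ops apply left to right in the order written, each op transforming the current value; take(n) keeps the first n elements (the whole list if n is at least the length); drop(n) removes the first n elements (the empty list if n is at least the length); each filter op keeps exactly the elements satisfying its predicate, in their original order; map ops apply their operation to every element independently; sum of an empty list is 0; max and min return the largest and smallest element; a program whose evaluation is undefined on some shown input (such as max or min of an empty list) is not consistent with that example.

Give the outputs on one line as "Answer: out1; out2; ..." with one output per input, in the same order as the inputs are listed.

Execution, op by op:
  [-35, -28, -29, -5, -37, 35] -> [-27, -20, -21, 3, -29, 43] -> [-81, -60, -63, 9, -87, 129] -> [-324, -240, -252, 36, -348, 516] -> [1944, 1440, 1512, -216, 2088, -3096] -> [1942, 1438, 1510, -218, 2086, -3098] -> 3660
  [-36, -36, -2, 26, -28, -6, -50, 44] -> [-28, -28, 6, 34, -20, 2, -42, 52] -> [-84, -84, 18, 102, -60, 6, -126, 156] -> [-336, -336, 72, 408, -240, 24, -504, 624] -> [2016, 2016, -432, -2448, 1440, -144, 3024, -3744] -> [2014, 2014, -434, -2450, 1438, -146, 3022, -3746] -> 1712
  [-33, 21, 1, 47, -3, 26] -> [-25, 29, 9, 55, 5, 34] -> [-75, 87, 27, 165, 15, 102] -> [-300, 348, 108, 660, 60, 408] -> [1800, -2088, -648, -3960, -360, -2448] -> [1798, -2090, -650, -3962, -362, -2450] -> -7716
  [-32, -32, -15, -4, 49, -28, 36] -> [-24, -24, -7, 4, 57, -20, 44] -> [-72, -72, -21, 12, 171, -60, 132] -> [-288, -288, -84, 48, 684, -240, 528] -> [1728, 1728, 504, -288, -4104, 1440, -3168] -> [1726, 1726, 502, -290, -4106, 1438, -3170] -> -2174
  [20, 9, 29] -> [28, 17, 37] -> [84, 51, 111] -> [336, 204, 444] -> [-2016, -1224, -2664] -> [-2018, -1226, -2666] -> -5910
  [28, -19, 23, -21, -50, -33, -23, -44] -> [36, -11, 31, -13, -42, -25, -15, -36] -> [108, -33, 93, -39, -126, -75, -45, -108] -> [432, -132, 372, -156, -504, -300, -180, -432] -> [-2592, 792, -2232, 936, 3024, 1800, 1080, 2592] -> [-2594, 790, -2234, 934, 3022, 1798, 1078, 2590] -> 5384

3660; 1712; -7716; -2174; -5910; 5384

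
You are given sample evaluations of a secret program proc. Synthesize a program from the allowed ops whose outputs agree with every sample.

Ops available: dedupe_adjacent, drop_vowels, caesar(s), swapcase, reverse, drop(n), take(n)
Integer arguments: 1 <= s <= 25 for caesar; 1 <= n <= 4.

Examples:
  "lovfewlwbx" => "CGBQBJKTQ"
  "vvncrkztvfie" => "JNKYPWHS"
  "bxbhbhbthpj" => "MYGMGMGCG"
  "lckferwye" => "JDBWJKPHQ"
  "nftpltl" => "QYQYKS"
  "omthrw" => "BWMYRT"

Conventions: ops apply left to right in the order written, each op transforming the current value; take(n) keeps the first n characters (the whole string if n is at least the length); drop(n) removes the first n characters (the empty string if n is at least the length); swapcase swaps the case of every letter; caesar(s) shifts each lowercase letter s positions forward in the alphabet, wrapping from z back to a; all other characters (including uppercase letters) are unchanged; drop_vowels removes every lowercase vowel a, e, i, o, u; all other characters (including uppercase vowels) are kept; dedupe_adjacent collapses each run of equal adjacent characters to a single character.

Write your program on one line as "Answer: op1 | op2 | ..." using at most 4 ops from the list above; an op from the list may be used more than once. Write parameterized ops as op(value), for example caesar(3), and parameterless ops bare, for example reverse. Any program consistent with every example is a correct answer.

caesar(5) | reverse | drop_vowels | swapcase

Check, running the answer program on each example:
  "lovfewlwbx" -> "qtakjbqbgc" -> "cgbqbjkatq" -> "cgbqbjktq" -> "CGBQBJKTQ"
  "vvncrkztvfie" -> "aashwpeyaknj" -> "jnkayepwhsaa" -> "jnkypwhs" -> "JNKYPWHS"
  "bxbhbhbthpj" -> "gcgmgmgymuo" -> "oumygmgmgcg" -> "mygmgmgcg" -> "MYGMGMGCG"
  "lckferwye" -> "qhpkjwbdj" -> "jdbwjkphq" -> "jdbwjkphq" -> "JDBWJKPHQ"
  "nftpltl" -> "skyuqyq" -> "qyquyks" -> "qyqyks" -> "QYQYKS"
  "omthrw" -> "trymwb" -> "bwmyrt" -> "bwmyrt" -> "BWMYRT"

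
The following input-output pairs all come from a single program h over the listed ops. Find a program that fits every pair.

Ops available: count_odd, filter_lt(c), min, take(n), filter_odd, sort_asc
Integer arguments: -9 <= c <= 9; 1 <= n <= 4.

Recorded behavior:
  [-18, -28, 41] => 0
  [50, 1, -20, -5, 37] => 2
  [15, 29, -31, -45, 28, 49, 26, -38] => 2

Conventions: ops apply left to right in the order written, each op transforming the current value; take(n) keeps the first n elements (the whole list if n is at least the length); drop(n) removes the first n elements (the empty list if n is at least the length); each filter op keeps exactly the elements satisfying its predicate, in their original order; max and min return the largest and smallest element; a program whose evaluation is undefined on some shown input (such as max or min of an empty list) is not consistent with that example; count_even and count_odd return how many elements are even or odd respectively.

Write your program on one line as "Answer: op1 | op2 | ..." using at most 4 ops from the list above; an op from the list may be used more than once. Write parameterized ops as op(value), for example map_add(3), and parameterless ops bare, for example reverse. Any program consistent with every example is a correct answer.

sort_asc | filter_lt(3) | filter_odd | count_odd

Check, running the answer program on each example:
  [-18, -28, 41] -> [-28, -18, 41] -> [-28, -18] -> [] -> 0
  [50, 1, -20, -5, 37] -> [-20, -5, 1, 37, 50] -> [-20, -5, 1] -> [-5, 1] -> 2
  [15, 29, -31, -45, 28, 49, 26, -38] -> [-45, -38, -31, 15, 26, 28, 29, 49] -> [-45, -38, -31] -> [-45, -31] -> 2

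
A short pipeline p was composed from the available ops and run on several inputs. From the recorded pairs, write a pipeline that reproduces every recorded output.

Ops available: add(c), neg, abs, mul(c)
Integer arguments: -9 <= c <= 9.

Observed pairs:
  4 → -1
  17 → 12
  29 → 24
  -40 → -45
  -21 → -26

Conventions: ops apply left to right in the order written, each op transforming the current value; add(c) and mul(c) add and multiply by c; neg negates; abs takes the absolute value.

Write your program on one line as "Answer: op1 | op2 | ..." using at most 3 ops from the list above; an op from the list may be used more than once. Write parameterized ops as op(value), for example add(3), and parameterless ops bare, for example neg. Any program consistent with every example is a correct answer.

neg | add(5) | neg

Check, running the answer program on each example:
  4 -> -4 -> 1 -> -1
  17 -> -17 -> -12 -> 12
  29 -> -29 -> -24 -> 24
  -40 -> 40 -> 45 -> -45
  -21 -> 21 -> 26 -> -26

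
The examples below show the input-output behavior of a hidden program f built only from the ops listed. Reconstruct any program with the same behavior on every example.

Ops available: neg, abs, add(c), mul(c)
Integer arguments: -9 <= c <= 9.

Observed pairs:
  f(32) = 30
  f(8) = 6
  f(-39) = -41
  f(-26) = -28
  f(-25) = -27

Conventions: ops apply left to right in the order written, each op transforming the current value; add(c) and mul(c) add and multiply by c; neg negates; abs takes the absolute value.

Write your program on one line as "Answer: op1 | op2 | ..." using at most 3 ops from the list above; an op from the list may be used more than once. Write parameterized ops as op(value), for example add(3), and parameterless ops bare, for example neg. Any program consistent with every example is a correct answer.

neg | add(2) | neg

Check, running the answer program on each example:
  32 -> -32 -> -30 -> 30
  8 -> -8 -> -6 -> 6
  -39 -> 39 -> 41 -> -41
  -26 -> 26 -> 28 -> -28
  -25 -> 25 -> 27 -> -27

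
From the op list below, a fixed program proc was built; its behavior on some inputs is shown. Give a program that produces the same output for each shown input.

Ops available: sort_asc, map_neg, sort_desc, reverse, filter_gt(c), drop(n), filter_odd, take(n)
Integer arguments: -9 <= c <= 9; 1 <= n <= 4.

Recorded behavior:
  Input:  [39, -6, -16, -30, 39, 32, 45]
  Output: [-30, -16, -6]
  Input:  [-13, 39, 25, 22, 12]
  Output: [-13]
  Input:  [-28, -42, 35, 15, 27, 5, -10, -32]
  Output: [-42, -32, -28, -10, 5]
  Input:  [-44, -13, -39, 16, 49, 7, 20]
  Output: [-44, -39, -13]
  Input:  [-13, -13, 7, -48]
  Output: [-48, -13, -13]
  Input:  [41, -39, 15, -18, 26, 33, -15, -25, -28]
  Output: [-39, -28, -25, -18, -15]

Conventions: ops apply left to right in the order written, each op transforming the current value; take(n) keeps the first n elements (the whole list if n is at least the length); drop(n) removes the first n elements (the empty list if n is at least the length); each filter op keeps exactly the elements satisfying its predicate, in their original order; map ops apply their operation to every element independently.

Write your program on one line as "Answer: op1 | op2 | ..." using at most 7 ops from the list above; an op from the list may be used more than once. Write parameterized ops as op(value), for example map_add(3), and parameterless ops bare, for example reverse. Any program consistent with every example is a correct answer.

map_neg | sort_asc | drop(1) | filter_gt(-7) | map_neg | sort_asc

Check, running the answer program on each example:
  [39, -6, -16, -30, 39, 32, 45] -> [-39, 6, 16, 30, -39, -32, -45] -> [-45, -39, -39, -32, 6, 16, 30] -> [-39, -39, -32, 6, 16, 30] -> [6, 16, 30] -> [-6, -16, -30] -> [-30, -16, -6]
  [-13, 39, 25, 22, 12] -> [13, -39, -25, -22, -12] -> [-39, -25, -22, -12, 13] -> [-25, -22, -12, 13] -> [13] -> [-13] -> [-13]
  [-28, -42, 35, 15, 27, 5, -10, -32] -> [28, 42, -35, -15, -27, -5, 10, 32] -> [-35, -27, -15, -5, 10, 28, 32, 42] -> [-27, -15, -5, 10, 28, 32, 42] -> [-5, 10, 28, 32, 42] -> [5, -10, -28, -32, -42] -> [-42, -32, -28, -10, 5]
  [-44, -13, -39, 16, 49, 7, 20] -> [44, 13, 39, -16, -49, -7, -20] -> [-49, -20, -16, -7, 13, 39, 44] -> [-20, -16, -7, 13, 39, 44] -> [13, 39, 44] -> [-13, -39, -44] -> [-44, -39, -13]
  [-13, -13, 7, -48] -> [13, 13, -7, 48] -> [-7, 13, 13, 48] -> [13, 13, 48] -> [13, 13, 48] -> [-13, -13, -48] -> [-48, -13, -13]
  [41, -39, 15, -18, 26, 33, -15, -25, -28] -> [-41, 39, -15, 18, -26, -33, 15, 25, 28] -> [-41, -33, -26, -15, 15, 18, 25, 28, 39] -> [-33, -26, -15, 15, 18, 25, 28, 39] -> [15, 18, 25, 28, 39] -> [-15, -18, -25, -28, -39] -> [-39, -28, -25, -18, -15]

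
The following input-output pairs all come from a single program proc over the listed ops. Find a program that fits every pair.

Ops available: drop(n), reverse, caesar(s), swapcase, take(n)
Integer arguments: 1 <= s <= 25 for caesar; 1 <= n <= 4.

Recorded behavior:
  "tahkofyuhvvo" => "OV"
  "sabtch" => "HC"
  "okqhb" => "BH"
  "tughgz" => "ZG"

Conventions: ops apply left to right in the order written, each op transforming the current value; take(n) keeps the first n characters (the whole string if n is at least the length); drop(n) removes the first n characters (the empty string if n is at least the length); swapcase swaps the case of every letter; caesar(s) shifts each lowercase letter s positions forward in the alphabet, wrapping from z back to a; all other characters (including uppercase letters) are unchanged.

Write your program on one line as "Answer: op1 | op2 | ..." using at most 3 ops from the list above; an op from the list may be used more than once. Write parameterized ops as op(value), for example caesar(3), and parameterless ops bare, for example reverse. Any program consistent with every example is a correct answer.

swapcase | reverse | take(2)

Check, running the answer program on each example:
  "tahkofyuhvvo" -> "TAHKOFYUHVVO" -> "OVVHUYFOKHAT" -> "OV"
  "sabtch" -> "SABTCH" -> "HCTBAS" -> "HC"
  "okqhb" -> "OKQHB" -> "BHQKO" -> "BH"
  "tughgz" -> "TUGHGZ" -> "ZGHGUT" -> "ZG"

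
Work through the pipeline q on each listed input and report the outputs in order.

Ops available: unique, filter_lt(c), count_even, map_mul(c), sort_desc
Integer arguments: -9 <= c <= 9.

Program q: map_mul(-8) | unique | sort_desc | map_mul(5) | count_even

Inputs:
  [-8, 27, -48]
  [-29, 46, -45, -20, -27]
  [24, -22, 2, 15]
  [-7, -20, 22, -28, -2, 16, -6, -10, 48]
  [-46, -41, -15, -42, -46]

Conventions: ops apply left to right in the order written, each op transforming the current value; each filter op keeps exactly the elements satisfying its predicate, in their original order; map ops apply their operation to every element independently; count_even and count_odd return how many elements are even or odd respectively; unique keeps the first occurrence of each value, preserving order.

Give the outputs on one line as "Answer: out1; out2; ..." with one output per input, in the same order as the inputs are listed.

3; 5; 4; 9; 4

Execution, op by op:
  [-8, 27, -48] -> [64, -216, 384] -> [64, -216, 384] -> [384, 64, -216] -> [1920, 320, -1080] -> 3
  [-29, 46, -45, -20, -27] -> [232, -368, 360, 160, 216] -> [232, -368, 360, 160, 216] -> [360, 232, 216, 160, -368] -> [1800, 1160, 1080, 800, -1840] -> 5
  [24, -22, 2, 15] -> [-192, 176, -16, -120] -> [-192, 176, -16, -120] -> [176, -16, -120, -192] -> [880, -80, -600, -960] -> 4
  [-7, -20, 22, -28, -2, 16, -6, -10, 48] -> [56, 160, -176, 224, 16, -128, 48, 80, -384] -> [56, 160, -176, 224, 16, -128, 48, 80, -384] -> [224, 160, 80, 56, 48, 16, -128, -176, -384] -> [1120, 800, 400, 280, 240, 80, -640, -880, -1920] -> 9
  [-46, -41, -15, -42, -46] -> [368, 328, 120, 336, 368] -> [368, 328, 120, 336] -> [368, 336, 328, 120] -> [1840, 1680, 1640, 600] -> 4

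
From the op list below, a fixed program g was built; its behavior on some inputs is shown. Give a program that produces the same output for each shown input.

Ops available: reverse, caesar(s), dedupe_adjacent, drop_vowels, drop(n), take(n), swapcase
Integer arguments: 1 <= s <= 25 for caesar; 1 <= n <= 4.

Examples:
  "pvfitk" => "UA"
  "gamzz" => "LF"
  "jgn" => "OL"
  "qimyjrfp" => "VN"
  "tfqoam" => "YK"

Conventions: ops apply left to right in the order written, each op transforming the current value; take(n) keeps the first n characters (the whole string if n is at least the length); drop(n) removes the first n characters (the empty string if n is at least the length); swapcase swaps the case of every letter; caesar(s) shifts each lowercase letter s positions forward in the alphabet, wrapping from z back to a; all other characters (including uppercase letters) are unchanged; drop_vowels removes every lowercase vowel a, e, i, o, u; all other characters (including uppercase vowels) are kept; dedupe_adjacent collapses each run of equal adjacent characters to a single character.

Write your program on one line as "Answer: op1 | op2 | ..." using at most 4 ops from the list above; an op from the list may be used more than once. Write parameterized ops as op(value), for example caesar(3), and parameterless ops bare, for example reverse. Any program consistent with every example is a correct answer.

dedupe_adjacent | caesar(5) | swapcase | take(2)

Check, running the answer program on each example:
  "pvfitk" -> "pvfitk" -> "uaknyp" -> "UAKNYP" -> "UA"
  "gamzz" -> "gamz" -> "lfre" -> "LFRE" -> "LF"
  "jgn" -> "jgn" -> "ols" -> "OLS" -> "OL"
  "qimyjrfp" -> "qimyjrfp" -> "vnrdowku" -> "VNRDOWKU" -> "VN"
  "tfqoam" -> "tfqoam" -> "ykvtfr" -> "YKVTFR" -> "YK"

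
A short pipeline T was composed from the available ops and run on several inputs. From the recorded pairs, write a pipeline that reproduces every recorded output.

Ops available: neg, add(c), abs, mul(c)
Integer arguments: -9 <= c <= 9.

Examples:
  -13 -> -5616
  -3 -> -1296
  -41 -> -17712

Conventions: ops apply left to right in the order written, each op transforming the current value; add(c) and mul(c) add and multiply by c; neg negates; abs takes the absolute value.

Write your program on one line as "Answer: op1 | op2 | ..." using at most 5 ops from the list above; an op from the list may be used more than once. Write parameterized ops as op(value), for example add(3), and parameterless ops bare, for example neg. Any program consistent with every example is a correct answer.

mul(9) | mul(8) | abs | mul(-6)

Check, running the answer program on each example:
  -13 -> -117 -> -936 -> 936 -> -5616
  -3 -> -27 -> -216 -> 216 -> -1296
  -41 -> -369 -> -2952 -> 2952 -> -17712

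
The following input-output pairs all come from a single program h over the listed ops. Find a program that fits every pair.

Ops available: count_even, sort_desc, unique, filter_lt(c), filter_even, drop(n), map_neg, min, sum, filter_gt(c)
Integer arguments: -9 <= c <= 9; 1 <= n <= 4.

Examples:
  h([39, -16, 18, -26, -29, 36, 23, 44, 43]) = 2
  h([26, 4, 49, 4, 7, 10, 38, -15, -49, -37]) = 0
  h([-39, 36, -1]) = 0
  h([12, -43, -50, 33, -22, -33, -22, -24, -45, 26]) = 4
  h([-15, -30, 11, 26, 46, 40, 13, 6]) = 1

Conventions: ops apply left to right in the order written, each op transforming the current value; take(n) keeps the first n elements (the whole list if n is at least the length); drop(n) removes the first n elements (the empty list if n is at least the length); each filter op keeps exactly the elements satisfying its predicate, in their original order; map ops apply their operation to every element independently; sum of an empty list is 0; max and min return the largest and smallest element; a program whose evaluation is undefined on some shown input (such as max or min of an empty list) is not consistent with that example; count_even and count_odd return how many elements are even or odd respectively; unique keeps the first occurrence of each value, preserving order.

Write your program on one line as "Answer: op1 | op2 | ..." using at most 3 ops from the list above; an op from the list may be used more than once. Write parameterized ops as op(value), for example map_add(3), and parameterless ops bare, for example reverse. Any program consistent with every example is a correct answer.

map_neg | filter_gt(2) | count_even

Check, running the answer program on each example:
  [39, -16, 18, -26, -29, 36, 23, 44, 43] -> [-39, 16, -18, 26, 29, -36, -23, -44, -43] -> [16, 26, 29] -> 2
  [26, 4, 49, 4, 7, 10, 38, -15, -49, -37] -> [-26, -4, -49, -4, -7, -10, -38, 15, 49, 37] -> [15, 49, 37] -> 0
  [-39, 36, -1] -> [39, -36, 1] -> [39] -> 0
  [12, -43, -50, 33, -22, -33, -22, -24, -45, 26] -> [-12, 43, 50, -33, 22, 33, 22, 24, 45, -26] -> [43, 50, 22, 33, 22, 24, 45] -> 4
  [-15, -30, 11, 26, 46, 40, 13, 6] -> [15, 30, -11, -26, -46, -40, -13, -6] -> [15, 30] -> 1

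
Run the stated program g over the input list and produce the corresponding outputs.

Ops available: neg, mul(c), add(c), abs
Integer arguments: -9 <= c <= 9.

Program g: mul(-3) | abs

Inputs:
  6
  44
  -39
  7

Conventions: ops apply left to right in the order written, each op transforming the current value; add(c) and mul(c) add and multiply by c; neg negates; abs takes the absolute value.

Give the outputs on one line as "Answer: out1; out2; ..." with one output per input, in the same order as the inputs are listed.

18; 132; 117; 21

Execution, op by op:
  6 -> -18 -> 18
  44 -> -132 -> 132
  -39 -> 117 -> 117
  7 -> -21 -> 21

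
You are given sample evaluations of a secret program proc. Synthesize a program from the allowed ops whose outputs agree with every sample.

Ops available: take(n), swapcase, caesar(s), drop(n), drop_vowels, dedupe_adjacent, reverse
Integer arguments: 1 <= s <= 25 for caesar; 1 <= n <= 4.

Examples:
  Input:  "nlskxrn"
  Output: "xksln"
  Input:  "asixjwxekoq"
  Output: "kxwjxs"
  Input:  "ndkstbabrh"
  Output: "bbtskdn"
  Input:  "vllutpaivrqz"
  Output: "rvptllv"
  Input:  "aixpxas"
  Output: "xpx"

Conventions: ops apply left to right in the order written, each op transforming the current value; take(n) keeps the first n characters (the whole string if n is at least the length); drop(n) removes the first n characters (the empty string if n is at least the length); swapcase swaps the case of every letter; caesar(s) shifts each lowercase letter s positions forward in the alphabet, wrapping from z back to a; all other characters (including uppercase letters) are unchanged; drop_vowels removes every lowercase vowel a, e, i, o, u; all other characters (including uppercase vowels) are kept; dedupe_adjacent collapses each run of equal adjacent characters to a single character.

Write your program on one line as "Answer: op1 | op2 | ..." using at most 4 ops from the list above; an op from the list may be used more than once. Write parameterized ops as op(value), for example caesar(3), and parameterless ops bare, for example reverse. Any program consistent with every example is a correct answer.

reverse | drop(2) | drop_vowels

Check, running the answer program on each example:
  "nlskxrn" -> "nrxksln" -> "xksln" -> "xksln"
  "asixjwxekoq" -> "qokexwjxisa" -> "kexwjxisa" -> "kxwjxs"
  "ndkstbabrh" -> "hrbabtskdn" -> "babtskdn" -> "bbtskdn"
  "vllutpaivrqz" -> "zqrviaptullv" -> "rviaptullv" -> "rvptllv"
  "aixpxas" -> "saxpxia" -> "xpxia" -> "xpx"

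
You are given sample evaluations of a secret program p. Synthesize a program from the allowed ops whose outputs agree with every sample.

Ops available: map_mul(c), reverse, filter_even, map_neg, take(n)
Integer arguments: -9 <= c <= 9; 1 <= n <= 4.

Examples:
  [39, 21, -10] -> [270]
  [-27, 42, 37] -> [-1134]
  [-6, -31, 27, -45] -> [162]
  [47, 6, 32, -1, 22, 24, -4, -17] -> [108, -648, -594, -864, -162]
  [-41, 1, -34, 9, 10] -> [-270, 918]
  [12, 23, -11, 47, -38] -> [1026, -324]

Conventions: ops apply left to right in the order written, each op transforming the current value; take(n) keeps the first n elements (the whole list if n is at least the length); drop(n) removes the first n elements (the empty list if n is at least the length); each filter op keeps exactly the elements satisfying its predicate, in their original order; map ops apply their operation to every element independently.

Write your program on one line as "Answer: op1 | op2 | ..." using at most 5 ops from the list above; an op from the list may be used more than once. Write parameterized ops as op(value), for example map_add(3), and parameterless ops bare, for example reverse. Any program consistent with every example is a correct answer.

map_mul(-9) | filter_even | reverse | map_mul(3)

Check, running the answer program on each example:
  [39, 21, -10] -> [-351, -189, 90] -> [90] -> [90] -> [270]
  [-27, 42, 37] -> [243, -378, -333] -> [-378] -> [-378] -> [-1134]
  [-6, -31, 27, -45] -> [54, 279, -243, 405] -> [54] -> [54] -> [162]
  [47, 6, 32, -1, 22, 24, -4, -17] -> [-423, -54, -288, 9, -198, -216, 36, 153] -> [-54, -288, -198, -216, 36] -> [36, -216, -198, -288, -54] -> [108, -648, -594, -864, -162]
  [-41, 1, -34, 9, 10] -> [369, -9, 306, -81, -90] -> [306, -90] -> [-90, 306] -> [-270, 918]
  [12, 23, -11, 47, -38] -> [-108, -207, 99, -423, 342] -> [-108, 342] -> [342, -108] -> [1026, -324]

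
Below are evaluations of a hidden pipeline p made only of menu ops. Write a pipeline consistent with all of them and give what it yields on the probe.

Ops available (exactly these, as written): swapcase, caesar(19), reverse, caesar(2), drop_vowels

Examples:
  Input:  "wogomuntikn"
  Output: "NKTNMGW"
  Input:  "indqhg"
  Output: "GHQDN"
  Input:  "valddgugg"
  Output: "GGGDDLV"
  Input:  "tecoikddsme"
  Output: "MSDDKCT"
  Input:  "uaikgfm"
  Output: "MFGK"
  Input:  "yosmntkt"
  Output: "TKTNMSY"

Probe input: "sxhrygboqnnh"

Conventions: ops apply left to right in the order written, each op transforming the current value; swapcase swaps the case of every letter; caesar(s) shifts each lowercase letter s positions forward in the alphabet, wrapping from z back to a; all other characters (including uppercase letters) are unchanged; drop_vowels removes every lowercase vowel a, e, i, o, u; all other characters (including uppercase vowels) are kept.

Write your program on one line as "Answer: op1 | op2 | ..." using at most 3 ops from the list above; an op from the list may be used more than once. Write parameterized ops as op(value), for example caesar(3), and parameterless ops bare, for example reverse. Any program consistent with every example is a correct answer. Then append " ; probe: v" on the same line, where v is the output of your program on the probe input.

drop_vowels | swapcase | reverse ; probe: "HNNQBGYRHXS"

Check, running the answer program on each example:
  "wogomuntikn" -> "wgmntkn" -> "WGMNTKN" -> "NKTNMGW"
  "indqhg" -> "ndqhg" -> "NDQHG" -> "GHQDN"
  "valddgugg" -> "vlddggg" -> "VLDDGGG" -> "GGGDDLV"
  "tecoikddsme" -> "tckddsm" -> "TCKDDSM" -> "MSDDKCT"
  "uaikgfm" -> "kgfm" -> "KGFM" -> "MFGK"
  "yosmntkt" -> "ysmntkt" -> "YSMNTKT" -> "TKTNMSY"
  probe: "sxhrygboqnnh" -> "sxhrygbqnnh" -> "SXHRYGBQNNH" -> "HNNQBGYRHXS"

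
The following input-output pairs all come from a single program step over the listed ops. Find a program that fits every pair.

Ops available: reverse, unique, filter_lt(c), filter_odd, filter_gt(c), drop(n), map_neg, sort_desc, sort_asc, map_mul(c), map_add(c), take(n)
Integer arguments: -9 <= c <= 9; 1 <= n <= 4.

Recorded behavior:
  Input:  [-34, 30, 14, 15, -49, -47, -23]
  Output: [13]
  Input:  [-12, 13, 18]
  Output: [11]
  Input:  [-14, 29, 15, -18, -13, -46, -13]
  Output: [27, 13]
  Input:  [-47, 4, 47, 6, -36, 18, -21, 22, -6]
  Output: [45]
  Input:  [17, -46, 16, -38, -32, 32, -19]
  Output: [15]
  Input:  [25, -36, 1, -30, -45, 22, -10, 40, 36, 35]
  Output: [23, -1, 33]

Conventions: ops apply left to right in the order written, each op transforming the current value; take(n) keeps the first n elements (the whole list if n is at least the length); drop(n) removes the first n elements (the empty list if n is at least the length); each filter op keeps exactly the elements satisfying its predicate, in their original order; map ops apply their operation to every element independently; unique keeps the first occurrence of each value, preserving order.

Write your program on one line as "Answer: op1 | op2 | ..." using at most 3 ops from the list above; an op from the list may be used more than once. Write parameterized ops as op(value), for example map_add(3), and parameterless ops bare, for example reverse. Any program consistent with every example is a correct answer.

filter_gt(-2) | filter_odd | map_add(-2)

Check, running the answer program on each example:
  [-34, 30, 14, 15, -49, -47, -23] -> [30, 14, 15] -> [15] -> [13]
  [-12, 13, 18] -> [13, 18] -> [13] -> [11]
  [-14, 29, 15, -18, -13, -46, -13] -> [29, 15] -> [29, 15] -> [27, 13]
  [-47, 4, 47, 6, -36, 18, -21, 22, -6] -> [4, 47, 6, 18, 22] -> [47] -> [45]
  [17, -46, 16, -38, -32, 32, -19] -> [17, 16, 32] -> [17] -> [15]
  [25, -36, 1, -30, -45, 22, -10, 40, 36, 35] -> [25, 1, 22, 40, 36, 35] -> [25, 1, 35] -> [23, -1, 33]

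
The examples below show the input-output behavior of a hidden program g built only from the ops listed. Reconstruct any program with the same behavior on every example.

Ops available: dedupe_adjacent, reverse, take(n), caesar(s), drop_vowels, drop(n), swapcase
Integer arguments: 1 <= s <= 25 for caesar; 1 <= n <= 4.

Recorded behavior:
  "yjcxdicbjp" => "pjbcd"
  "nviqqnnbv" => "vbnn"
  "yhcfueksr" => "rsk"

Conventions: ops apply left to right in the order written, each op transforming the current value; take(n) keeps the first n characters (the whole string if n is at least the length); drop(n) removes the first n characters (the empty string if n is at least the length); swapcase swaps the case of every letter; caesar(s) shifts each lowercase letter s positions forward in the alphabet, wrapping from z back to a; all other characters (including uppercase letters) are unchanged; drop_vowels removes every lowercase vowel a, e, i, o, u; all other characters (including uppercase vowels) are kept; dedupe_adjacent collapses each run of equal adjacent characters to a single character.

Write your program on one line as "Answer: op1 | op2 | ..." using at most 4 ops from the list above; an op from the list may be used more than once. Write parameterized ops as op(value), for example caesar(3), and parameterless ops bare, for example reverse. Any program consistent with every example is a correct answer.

drop_vowels | drop(4) | reverse

Check, running the answer program on each example:
  "yjcxdicbjp" -> "yjcxdcbjp" -> "dcbjp" -> "pjbcd"
  "nviqqnnbv" -> "nvqqnnbv" -> "nnbv" -> "vbnn"
  "yhcfueksr" -> "yhcfksr" -> "ksr" -> "rsk"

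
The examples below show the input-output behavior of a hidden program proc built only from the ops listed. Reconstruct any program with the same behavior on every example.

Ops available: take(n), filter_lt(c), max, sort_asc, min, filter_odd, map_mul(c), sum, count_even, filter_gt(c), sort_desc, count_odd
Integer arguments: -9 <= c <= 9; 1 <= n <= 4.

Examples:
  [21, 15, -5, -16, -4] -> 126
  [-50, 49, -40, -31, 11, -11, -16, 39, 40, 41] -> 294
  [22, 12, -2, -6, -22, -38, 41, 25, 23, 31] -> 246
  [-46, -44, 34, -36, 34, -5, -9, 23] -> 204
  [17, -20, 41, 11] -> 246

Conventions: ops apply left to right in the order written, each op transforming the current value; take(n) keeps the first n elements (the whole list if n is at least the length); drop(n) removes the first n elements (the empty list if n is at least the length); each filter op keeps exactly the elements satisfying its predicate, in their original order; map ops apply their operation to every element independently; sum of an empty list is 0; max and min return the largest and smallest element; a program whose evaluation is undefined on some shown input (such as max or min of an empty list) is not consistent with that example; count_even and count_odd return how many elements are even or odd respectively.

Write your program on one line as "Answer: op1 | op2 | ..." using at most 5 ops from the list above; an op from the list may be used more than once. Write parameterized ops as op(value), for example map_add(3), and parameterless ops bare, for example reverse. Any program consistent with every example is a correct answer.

sort_asc | sort_desc | map_mul(6) | max

Check, running the answer program on each example:
  [21, 15, -5, -16, -4] -> [-16, -5, -4, 15, 21] -> [21, 15, -4, -5, -16] -> [126, 90, -24, -30, -96] -> 126
  [-50, 49, -40, -31, 11, -11, -16, 39, 40, 41] -> [-50, -40, -31, -16, -11, 11, 39, 40, 41, 49] -> [49, 41, 40, 39, 11, -11, -16, -31, -40, -50] -> [294, 246, 240, 234, 66, -66, -96, -186, -240, -300] -> 294
  [22, 12, -2, -6, -22, -38, 41, 25, 23, 31] -> [-38, -22, -6, -2, 12, 22, 23, 25, 31, 41] -> [41, 31, 25, 23, 22, 12, -2, -6, -22, -38] -> [246, 186, 150, 138, 132, 72, -12, -36, -132, -228] -> 246
  [-46, -44, 34, -36, 34, -5, -9, 23] -> [-46, -44, -36, -9, -5, 23, 34, 34] -> [34, 34, 23, -5, -9, -36, -44, -46] -> [204, 204, 138, -30, -54, -216, -264, -276] -> 204
  [17, -20, 41, 11] -> [-20, 11, 17, 41] -> [41, 17, 11, -20] -> [246, 102, 66, -120] -> 246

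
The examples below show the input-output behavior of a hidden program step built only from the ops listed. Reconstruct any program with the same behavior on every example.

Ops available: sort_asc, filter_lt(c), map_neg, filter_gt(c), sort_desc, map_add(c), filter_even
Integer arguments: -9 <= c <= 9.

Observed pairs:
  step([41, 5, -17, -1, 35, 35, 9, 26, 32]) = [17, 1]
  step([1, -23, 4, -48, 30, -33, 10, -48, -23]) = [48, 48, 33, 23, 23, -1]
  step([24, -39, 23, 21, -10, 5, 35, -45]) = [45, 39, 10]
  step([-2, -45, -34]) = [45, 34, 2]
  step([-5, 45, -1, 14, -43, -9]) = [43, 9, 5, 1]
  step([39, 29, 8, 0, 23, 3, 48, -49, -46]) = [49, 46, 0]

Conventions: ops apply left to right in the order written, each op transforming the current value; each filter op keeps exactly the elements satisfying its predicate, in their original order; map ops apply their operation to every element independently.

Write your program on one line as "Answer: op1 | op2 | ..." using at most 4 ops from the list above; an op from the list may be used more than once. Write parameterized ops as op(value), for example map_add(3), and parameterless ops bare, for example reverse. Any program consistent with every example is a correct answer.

sort_asc | filter_lt(2) | map_neg

Check, running the answer program on each example:
  [41, 5, -17, -1, 35, 35, 9, 26, 32] -> [-17, -1, 5, 9, 26, 32, 35, 35, 41] -> [-17, -1] -> [17, 1]
  [1, -23, 4, -48, 30, -33, 10, -48, -23] -> [-48, -48, -33, -23, -23, 1, 4, 10, 30] -> [-48, -48, -33, -23, -23, 1] -> [48, 48, 33, 23, 23, -1]
  [24, -39, 23, 21, -10, 5, 35, -45] -> [-45, -39, -10, 5, 21, 23, 24, 35] -> [-45, -39, -10] -> [45, 39, 10]
  [-2, -45, -34] -> [-45, -34, -2] -> [-45, -34, -2] -> [45, 34, 2]
  [-5, 45, -1, 14, -43, -9] -> [-43, -9, -5, -1, 14, 45] -> [-43, -9, -5, -1] -> [43, 9, 5, 1]
  [39, 29, 8, 0, 23, 3, 48, -49, -46] -> [-49, -46, 0, 3, 8, 23, 29, 39, 48] -> [-49, -46, 0] -> [49, 46, 0]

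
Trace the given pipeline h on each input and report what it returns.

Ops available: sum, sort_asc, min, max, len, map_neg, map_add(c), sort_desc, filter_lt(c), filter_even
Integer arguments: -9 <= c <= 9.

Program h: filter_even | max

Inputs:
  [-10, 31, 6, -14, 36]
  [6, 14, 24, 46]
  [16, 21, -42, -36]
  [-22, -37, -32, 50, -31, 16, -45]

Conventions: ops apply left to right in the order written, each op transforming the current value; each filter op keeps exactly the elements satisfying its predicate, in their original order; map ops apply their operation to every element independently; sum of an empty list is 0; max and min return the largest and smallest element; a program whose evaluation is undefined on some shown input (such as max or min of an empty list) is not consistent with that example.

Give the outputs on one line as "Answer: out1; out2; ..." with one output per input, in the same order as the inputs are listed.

36; 46; 16; 50

Execution, op by op:
  [-10, 31, 6, -14, 36] -> [-10, 6, -14, 36] -> 36
  [6, 14, 24, 46] -> [6, 14, 24, 46] -> 46
  [16, 21, -42, -36] -> [16, -42, -36] -> 16
  [-22, -37, -32, 50, -31, 16, -45] -> [-22, -32, 50, 16] -> 50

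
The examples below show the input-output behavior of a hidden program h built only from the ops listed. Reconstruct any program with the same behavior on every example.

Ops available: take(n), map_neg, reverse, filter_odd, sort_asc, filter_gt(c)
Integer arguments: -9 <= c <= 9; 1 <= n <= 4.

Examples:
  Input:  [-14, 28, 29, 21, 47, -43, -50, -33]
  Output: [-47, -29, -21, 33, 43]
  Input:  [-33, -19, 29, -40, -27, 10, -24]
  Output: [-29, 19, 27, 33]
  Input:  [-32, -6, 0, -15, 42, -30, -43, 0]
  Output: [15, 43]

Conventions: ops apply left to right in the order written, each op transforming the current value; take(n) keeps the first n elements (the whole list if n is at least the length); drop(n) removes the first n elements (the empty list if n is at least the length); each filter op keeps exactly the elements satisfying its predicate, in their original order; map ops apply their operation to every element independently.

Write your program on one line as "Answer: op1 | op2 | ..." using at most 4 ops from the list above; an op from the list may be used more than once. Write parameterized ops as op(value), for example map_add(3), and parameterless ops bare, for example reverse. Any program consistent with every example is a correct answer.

sort_asc | filter_odd | map_neg | reverse

Check, running the answer program on each example:
  [-14, 28, 29, 21, 47, -43, -50, -33] -> [-50, -43, -33, -14, 21, 28, 29, 47] -> [-43, -33, 21, 29, 47] -> [43, 33, -21, -29, -47] -> [-47, -29, -21, 33, 43]
  [-33, -19, 29, -40, -27, 10, -24] -> [-40, -33, -27, -24, -19, 10, 29] -> [-33, -27, -19, 29] -> [33, 27, 19, -29] -> [-29, 19, 27, 33]
  [-32, -6, 0, -15, 42, -30, -43, 0] -> [-43, -32, -30, -15, -6, 0, 0, 42] -> [-43, -15] -> [43, 15] -> [15, 43]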